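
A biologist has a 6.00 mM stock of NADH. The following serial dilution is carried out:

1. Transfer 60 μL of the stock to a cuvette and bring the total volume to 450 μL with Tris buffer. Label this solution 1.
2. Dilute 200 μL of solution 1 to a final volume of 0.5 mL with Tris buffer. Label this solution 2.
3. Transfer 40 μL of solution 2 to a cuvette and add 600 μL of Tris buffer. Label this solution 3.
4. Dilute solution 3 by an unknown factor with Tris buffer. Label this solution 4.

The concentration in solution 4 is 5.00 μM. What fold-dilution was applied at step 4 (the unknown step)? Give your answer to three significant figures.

Step 1: 60 μL brought to 450 μL → factor 450/60 = 7.5
Step 2: 200 μL brought to 0.5 mL → factor 500/200 = 2.5
Step 3: 40 μL + 600 μL = 640 μL total → factor 640/40 = 16
Step 4: unknown factor x
Product of known-step factors = 300
Overall factor = 6.00 mM / (5.00 μM) = 1200
x = 1200 / 300 = 4.00

4.00-fold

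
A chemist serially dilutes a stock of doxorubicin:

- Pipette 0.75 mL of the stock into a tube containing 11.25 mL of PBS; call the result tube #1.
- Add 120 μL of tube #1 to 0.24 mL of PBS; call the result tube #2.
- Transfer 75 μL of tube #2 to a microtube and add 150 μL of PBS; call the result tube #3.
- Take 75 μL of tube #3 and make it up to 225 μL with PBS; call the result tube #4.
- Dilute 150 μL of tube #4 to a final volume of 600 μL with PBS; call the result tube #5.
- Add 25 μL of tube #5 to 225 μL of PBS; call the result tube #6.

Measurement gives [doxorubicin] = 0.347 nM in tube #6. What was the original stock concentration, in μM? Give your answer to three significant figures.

Step 1: 0.75 mL + 11.25 mL = 12 mL total → factor 12/0.75 = 16
Step 2: 120 μL + 0.24 mL = 360 μL total → factor 360/120 = 3
Step 3: 75 μL + 150 μL = 225 μL total → factor 225/75 = 3
Step 4: 75 μL brought to 225 μL → factor 225/75 = 3
Step 5: 150 μL brought to 600 μL → factor 600/150 = 4
Step 6: 25 μL + 225 μL = 250 μL total → factor 250/25 = 10
Overall dilution factor = 16 × 3 × 3 × 3 × 4 × 10 = 17280
Stock = 0.347 nM × 17280 = 5996 nM = 6.00 μM

6.00 μM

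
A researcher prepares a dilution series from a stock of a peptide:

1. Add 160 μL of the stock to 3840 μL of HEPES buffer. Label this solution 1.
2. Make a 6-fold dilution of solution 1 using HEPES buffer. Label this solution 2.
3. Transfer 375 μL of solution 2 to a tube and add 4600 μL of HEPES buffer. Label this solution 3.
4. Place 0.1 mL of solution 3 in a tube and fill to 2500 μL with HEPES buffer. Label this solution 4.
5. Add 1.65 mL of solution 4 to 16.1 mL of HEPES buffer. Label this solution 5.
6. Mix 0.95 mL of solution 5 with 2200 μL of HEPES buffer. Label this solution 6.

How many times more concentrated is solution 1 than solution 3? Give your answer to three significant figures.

Step 1: 160 μL + 3840 μL = 4000 μL total → factor 4000/160 = 25
Step 2: 6-fold → factor 6
Step 3: 375 μL + 4600 μL = 4975 μL total → factor 4975/375 = 13.267
Dilution factor to solution 1 = 25; to solution 3 = 1990
[solution 1]/[solution 3] = (factor to solution 3)/(factor to solution 1) = 1990/25 = 79.6

79.6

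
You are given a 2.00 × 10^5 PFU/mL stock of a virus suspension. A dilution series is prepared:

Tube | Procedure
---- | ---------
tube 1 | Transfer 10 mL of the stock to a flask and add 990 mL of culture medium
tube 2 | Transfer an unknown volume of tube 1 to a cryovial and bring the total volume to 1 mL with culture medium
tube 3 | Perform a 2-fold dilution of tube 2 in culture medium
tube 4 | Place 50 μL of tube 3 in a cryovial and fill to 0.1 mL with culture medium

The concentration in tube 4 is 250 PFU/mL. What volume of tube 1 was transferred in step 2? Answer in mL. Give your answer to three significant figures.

0.500 mL

Step 1: 10 mL + 990 mL = 1000 mL total → factor 1000/10 = 100
Step 2: v brought to 1 mL → factor = 1 mL/v
Step 3: 2-fold → factor 2
Step 4: 50 μL brought to 0.1 mL → factor 100/50 = 2
Product of known-step factors = 400
Overall factor = 2.00 × 10^5 PFU/mL / (250 PFU/mL) = 800
Step-2 factor = 800 / 400 = 2
v = 1 mL / 2 = 0.500 mL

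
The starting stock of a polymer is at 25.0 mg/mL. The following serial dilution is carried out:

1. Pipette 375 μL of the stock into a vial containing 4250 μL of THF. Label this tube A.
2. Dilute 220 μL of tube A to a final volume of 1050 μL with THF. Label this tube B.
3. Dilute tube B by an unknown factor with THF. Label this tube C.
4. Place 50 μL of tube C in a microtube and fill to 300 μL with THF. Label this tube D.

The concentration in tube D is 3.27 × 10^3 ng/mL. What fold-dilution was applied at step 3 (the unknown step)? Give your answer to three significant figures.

Step 1: 375 μL + 4250 μL = 4625 μL total → factor 4625/375 = 12.333
Step 2: 220 μL brought to 1050 μL → factor 1050/220 = 4.7727
Step 3: unknown factor x
Step 4: 50 μL brought to 300 μL → factor 300/50 = 6
Product of known-step factors = 353.18
Overall factor = 25.0 mg/mL / (3.27 × 10^3 ng/mL) = 7645.3
x = 7645.3 / 353.18 = 21.6

21.6-fold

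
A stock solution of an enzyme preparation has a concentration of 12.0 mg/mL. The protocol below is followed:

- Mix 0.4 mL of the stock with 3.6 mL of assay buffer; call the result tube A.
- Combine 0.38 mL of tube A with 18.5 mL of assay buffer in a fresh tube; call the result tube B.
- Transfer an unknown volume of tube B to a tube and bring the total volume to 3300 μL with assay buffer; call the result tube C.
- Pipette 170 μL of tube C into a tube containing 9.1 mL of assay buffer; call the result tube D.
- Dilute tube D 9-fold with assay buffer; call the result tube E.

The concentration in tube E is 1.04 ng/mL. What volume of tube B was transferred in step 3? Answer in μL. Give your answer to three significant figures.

Step 1: 0.4 mL + 3.6 mL = 4 mL total → factor 4/0.4 = 10
Step 2: 0.38 mL + 18.5 mL = 18.88 mL total → factor 18.88/0.38 = 49.684
Step 3: v brought to 3300 μL → factor = 3300 μL/v
Step 4: 170 μL + 9.1 mL = 9270 μL total → factor 9270/170 = 54.529
Step 5: 9-fold → factor 9
Product of known-step factors = 2.4383 × 10^5
Overall factor = 12.0 mg/mL / (1.04 ng/mL) = 1.1538 × 10^7
Step-3 factor = 1.1538 × 10^7 / 2.4383 × 10^5 = 47.321
v = 3300 μL / 47.321 = 69.7 μL

69.7 μL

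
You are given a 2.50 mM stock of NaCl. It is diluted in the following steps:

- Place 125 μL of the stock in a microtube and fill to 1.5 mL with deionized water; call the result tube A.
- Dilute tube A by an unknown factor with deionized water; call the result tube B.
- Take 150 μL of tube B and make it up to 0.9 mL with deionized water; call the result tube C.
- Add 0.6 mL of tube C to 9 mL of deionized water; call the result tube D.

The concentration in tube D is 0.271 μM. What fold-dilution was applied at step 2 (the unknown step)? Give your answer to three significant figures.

8.01-fold

Step 1: 125 μL brought to 1.5 mL → factor 1500/125 = 12
Step 2: unknown factor x
Step 3: 150 μL brought to 0.9 mL → factor 900/150 = 6
Step 4: 0.6 mL + 9 mL = 9.6 mL total → factor 9.6/0.6 = 16
Product of known-step factors = 1152
Overall factor = 2.50 mM / (0.271 μM) = 9225.1
x = 9225.1 / 1152 = 8.01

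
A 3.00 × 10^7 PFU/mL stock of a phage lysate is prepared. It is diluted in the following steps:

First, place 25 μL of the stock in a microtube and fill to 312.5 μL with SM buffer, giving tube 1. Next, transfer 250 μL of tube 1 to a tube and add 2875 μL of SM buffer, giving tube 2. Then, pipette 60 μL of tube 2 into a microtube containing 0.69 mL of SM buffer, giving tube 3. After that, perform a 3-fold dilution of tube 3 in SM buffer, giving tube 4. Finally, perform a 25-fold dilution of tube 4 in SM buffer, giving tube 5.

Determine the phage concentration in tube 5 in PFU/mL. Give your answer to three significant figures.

205 PFU/mL

Step 1: 25 μL brought to 312.5 μL → factor 312.5/25 = 12.5
Step 2: 250 μL + 2875 μL = 3125 μL total → factor 3125/250 = 12.5
Step 3: 60 μL + 0.69 mL = 750 μL total → factor 750/60 = 12.5
Step 4: 3-fold → factor 3
Step 5: 25-fold → factor 25
Overall dilution factor = 12.5 × 12.5 × 12.5 × 3 × 25 = 1.4648 × 10^5
Final = 3.00 × 10^7 PFU/mL / 1.4648 × 10^5 = 205 PFU/mL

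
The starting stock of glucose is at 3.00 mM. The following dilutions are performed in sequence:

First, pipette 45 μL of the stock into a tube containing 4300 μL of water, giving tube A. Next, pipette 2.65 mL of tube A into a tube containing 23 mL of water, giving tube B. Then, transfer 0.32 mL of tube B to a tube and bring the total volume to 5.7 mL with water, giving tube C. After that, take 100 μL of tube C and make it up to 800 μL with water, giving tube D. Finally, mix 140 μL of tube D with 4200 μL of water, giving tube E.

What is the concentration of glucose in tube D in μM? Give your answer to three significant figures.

0.0225 μM

Step 1: 45 μL + 4300 μL = 4345 μL total → factor 4345/45 = 96.556
Step 2: 2.65 mL + 23 mL = 25.65 mL total → factor 25.65/2.65 = 9.6792
Step 3: 0.32 mL brought to 5.7 mL → factor 5.7/0.32 = 17.812
Step 4: 100 μL brought to 800 μL → factor 800/100 = 8
Dilution factor through tube D = 96.556 × 9.6792 × 17.812 × 8 = 1.3318 × 10^5
[tube D] = 3.00 mM / 1.3318 × 10^5 = 2.253 × 10^-5 mM = 0.0225 μM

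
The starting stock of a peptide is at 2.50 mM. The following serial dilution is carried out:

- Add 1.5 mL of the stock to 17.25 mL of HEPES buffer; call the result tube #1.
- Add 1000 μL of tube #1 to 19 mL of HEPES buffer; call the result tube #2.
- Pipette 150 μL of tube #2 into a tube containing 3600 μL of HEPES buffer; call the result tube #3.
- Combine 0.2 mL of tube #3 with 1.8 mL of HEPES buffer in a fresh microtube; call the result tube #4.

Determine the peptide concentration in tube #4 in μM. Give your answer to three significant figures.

0.0400 μM

Step 1: 1.5 mL + 17.25 mL = 18.75 mL total → factor 18.75/1.5 = 12.5
Step 2: 1000 μL + 19 mL = 20000 μL total → factor 20000/1000 = 20
Step 3: 150 μL + 3600 μL = 3750 μL total → factor 3750/150 = 25
Step 4: 0.2 mL + 1.8 mL = 2 mL total → factor 2/0.2 = 10
Overall dilution factor = 12.5 × 20 × 25 × 10 = 62500
Final = 2.50 mM / 62500 = 4.000 × 10^-5 mM = 0.0400 μM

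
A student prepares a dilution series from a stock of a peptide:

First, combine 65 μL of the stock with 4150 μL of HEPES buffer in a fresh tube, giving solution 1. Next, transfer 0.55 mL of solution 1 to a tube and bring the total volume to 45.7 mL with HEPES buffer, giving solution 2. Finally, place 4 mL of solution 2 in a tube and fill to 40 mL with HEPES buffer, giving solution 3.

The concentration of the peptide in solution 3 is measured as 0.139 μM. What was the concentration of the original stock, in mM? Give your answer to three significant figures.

7.49 mM

Step 1: 65 μL + 4150 μL = 4215 μL total → factor 4215/65 = 64.846
Step 2: 0.55 mL brought to 45.7 mL → factor 45.7/0.55 = 83.091
Step 3: 4 mL brought to 40 mL → factor 40/4 = 10
Overall dilution factor = 64.846 × 83.091 × 10 = 53881
Stock = 0.139 μM × 53881 = 7489 μM = 7.49 mM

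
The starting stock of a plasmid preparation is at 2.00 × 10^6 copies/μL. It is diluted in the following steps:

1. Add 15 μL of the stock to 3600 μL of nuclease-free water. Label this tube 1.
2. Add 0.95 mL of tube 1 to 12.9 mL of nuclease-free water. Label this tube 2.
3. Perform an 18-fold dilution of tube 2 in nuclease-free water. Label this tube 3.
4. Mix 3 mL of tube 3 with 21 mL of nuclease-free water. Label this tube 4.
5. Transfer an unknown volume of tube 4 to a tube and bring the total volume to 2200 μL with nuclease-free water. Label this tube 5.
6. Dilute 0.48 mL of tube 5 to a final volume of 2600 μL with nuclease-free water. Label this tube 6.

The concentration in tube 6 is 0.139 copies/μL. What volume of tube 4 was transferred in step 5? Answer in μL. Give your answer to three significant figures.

419 μL

Step 1: 15 μL + 3600 μL = 3615 μL total → factor 3615/15 = 241
Step 2: 0.95 mL + 12.9 mL = 13.85 mL total → factor 13.85/0.95 = 14.579
Step 3: 18-fold → factor 18
Step 4: 3 mL + 21 mL = 24 mL total → factor 24/3 = 8
Step 5: v brought to 2200 μL → factor = 2200 μL/v
Step 6: 0.48 mL brought to 2600 μL → factor 2.6/0.48 = 5.4167
Product of known-step factors = 2.7406 × 10^6
Overall factor = 2.00 × 10^6 copies/μL / (0.139 copies/μL) = 1.4388 × 10^7
Step-5 factor = 1.4388 × 10^7 / 2.7406 × 10^6 = 5.2502
v = 2200 μL / 5.2502 = 419 μL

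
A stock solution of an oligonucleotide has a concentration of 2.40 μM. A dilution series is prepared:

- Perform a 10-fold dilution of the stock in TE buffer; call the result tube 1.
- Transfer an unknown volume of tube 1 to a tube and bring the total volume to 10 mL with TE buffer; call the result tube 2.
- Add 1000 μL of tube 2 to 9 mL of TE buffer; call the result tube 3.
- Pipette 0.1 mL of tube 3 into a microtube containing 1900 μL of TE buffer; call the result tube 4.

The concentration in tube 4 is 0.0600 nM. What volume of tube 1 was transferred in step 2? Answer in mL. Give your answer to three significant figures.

0.500 mL

Step 1: 10-fold → factor 10
Step 2: v brought to 10 mL → factor = 10 mL/v
Step 3: 1000 μL + 9 mL = 10000 μL total → factor 10000/1000 = 10
Step 4: 0.1 mL + 1900 μL = 2 mL total → factor 2/0.1 = 20
Product of known-step factors = 2000
Overall factor = 2.40 μM / (0.0600 nM) = 40000
Step-2 factor = 40000 / 2000 = 20
v = 10 mL / 20 = 0.500 mL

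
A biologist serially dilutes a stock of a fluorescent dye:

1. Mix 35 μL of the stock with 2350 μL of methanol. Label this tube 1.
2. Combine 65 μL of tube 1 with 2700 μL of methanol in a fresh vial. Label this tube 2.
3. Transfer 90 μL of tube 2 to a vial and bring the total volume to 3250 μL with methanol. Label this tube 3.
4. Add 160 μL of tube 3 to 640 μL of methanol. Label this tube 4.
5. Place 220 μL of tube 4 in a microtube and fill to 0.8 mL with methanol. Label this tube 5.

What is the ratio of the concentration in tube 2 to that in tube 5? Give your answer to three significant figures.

657

Step 1: 35 μL + 2350 μL = 2385 μL total → factor 2385/35 = 68.143
Step 2: 65 μL + 2700 μL = 2765 μL total → factor 2765/65 = 42.538
Step 3: 90 μL brought to 3250 μL → factor 3250/90 = 36.111
Step 4: 160 μL + 640 μL = 800 μL total → factor 800/160 = 5
Step 5: 220 μL brought to 0.8 mL → factor 800/220 = 3.6364
Dilution factor to tube 2 = 2898.7; to tube 5 = 1.9032 × 10^6
[tube 2]/[tube 5] = (factor to tube 5)/(factor to tube 2) = 1.9032 × 10^6/2898.7 = 657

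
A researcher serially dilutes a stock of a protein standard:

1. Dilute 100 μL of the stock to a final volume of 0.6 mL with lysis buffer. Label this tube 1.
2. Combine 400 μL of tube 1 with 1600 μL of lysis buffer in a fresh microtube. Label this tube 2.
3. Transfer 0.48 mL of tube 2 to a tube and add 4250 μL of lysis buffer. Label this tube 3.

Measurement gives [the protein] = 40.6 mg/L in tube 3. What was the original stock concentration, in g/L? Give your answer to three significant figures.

12.0 g/L

Step 1: 100 μL brought to 0.6 mL → factor 600/100 = 6
Step 2: 400 μL + 1600 μL = 2000 μL total → factor 2000/400 = 5
Step 3: 0.48 mL + 4250 μL = 4.73 mL total → factor 4.73/0.48 = 9.8542
Overall dilution factor = 6 × 5 × 9.8542 = 295.62
Stock = 40.6 mg/L × 295.62 = 1.200 × 10^4 mg/L = 12.0 g/L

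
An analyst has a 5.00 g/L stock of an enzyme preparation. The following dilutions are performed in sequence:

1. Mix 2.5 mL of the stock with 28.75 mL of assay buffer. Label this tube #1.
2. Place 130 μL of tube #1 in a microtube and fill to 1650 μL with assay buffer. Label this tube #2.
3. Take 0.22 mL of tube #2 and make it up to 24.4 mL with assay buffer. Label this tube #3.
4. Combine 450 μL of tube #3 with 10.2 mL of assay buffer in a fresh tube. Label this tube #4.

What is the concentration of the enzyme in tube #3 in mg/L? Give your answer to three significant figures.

0.284 mg/L

Step 1: 2.5 mL + 28.75 mL = 31.25 mL total → factor 31.25/2.5 = 12.5
Step 2: 130 μL brought to 1650 μL → factor 1650/130 = 12.692
Step 3: 0.22 mL brought to 24.4 mL → factor 24.4/0.22 = 110.91
Dilution factor through tube #3 = 12.5 × 12.692 × 110.91 = 17596
[tube #3] = 5.00 g/L / 17596 = 0.0002842 g/L = 0.284 mg/L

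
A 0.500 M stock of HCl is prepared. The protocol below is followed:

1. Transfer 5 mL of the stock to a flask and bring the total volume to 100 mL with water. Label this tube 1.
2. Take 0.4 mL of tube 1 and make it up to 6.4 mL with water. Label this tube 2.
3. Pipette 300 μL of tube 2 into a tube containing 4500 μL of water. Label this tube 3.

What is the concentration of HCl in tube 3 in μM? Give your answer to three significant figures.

Step 1: 5 mL brought to 100 mL → factor 100/5 = 20
Step 2: 0.4 mL brought to 6.4 mL → factor 6.4/0.4 = 16
Step 3: 300 μL + 4500 μL = 4800 μL total → factor 4800/300 = 16
Dilution factor through tube 3 = 20 × 16 × 16 = 5120
[tube 3] = 0.500 M / 5120 = 9.766 × 10^-5 M = 97.7 μM

97.7 μM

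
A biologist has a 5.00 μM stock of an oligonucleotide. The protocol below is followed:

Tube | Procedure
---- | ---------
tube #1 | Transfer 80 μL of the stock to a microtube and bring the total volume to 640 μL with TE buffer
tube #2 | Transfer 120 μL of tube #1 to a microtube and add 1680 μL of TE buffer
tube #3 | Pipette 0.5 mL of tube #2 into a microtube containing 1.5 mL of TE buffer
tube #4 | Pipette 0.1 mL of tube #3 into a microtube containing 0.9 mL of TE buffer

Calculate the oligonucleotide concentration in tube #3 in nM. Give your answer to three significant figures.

Step 1: 80 μL brought to 640 μL → factor 640/80 = 8
Step 2: 120 μL + 1680 μL = 1800 μL total → factor 1800/120 = 15
Step 3: 0.5 mL + 1.5 mL = 2 mL total → factor 2/0.5 = 4
Dilution factor through tube #3 = 8 × 15 × 4 = 480
[tube #3] = 5.00 μM / 480 = 0.01042 μM = 10.4 nM

10.4 nM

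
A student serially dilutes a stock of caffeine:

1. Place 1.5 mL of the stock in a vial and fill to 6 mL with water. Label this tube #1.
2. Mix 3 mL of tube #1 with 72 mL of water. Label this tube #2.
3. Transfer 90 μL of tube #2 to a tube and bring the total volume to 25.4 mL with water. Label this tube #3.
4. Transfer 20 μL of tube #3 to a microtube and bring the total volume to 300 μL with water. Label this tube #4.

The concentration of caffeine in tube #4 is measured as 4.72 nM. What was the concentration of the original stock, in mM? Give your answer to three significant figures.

2.00 mM

Step 1: 1.5 mL brought to 6 mL → factor 6/1.5 = 4
Step 2: 3 mL + 72 mL = 75 mL total → factor 75/3 = 25
Step 3: 90 μL brought to 25.4 mL → factor 25400/90 = 282.22
Step 4: 20 μL brought to 300 μL → factor 300/20 = 15
Overall dilution factor = 4 × 25 × 282.22 × 15 = 4.2333 × 10^5
Stock = 4.72 nM × 4.2333 × 10^5 = 1.998 × 10^6 nM = 2.00 mM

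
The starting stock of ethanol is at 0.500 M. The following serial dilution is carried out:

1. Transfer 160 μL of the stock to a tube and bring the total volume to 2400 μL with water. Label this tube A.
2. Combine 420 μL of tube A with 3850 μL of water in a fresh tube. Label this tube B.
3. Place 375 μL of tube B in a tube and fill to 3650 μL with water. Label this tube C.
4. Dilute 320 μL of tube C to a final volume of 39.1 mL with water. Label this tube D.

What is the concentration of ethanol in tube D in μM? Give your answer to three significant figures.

2.76 μM

Step 1: 160 μL brought to 2400 μL → factor 2400/160 = 15
Step 2: 420 μL + 3850 μL = 4270 μL total → factor 4270/420 = 10.167
Step 3: 375 μL brought to 3650 μL → factor 3650/375 = 9.7333
Step 4: 320 μL brought to 39.1 mL → factor 39100/320 = 122.19
Overall dilution factor = 15 × 10.167 × 9.7333 × 122.19 = 1.8137 × 10^5
Final = 0.500 M / 1.8137 × 10^5 = 2.757 × 10^-6 M = 2.76 μM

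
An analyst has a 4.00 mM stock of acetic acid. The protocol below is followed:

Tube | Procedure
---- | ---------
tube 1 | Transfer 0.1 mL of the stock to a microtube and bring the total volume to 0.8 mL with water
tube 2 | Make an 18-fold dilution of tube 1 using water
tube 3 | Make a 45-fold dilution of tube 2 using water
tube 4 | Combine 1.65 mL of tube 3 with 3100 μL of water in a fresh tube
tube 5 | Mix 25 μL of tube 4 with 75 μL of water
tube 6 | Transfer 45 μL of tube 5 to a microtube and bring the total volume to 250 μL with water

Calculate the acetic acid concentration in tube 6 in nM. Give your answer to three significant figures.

9.65 nM

Step 1: 0.1 mL brought to 0.8 mL → factor 0.8/0.1 = 8
Step 2: 18-fold → factor 18
Step 3: 45-fold → factor 45
Step 4: 1.65 mL + 3100 μL = 4.75 mL total → factor 4.75/1.65 = 2.8788
Step 5: 25 μL + 75 μL = 100 μL total → factor 100/25 = 4
Step 6: 45 μL brought to 250 μL → factor 250/45 = 5.5556
Dilution factor through tube 6 = 8 × 18 × 45 × 2.8788 × 4 × 5.5556 = 4.1455 × 10^5
[tube 6] = 4.00 mM / 4.1455 × 10^5 = 9.649 × 10^-6 mM = 9.65 nM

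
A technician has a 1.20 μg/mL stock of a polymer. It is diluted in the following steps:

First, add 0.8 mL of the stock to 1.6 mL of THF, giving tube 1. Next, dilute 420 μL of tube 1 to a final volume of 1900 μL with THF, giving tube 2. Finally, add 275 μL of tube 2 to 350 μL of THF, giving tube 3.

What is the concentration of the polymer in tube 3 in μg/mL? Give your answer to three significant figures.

0.0389 μg/mL

Step 1: 0.8 mL + 1.6 mL = 2.4 mL total → factor 2.4/0.8 = 3
Step 2: 420 μL brought to 1900 μL → factor 1900/420 = 4.5238
Step 3: 275 μL + 350 μL = 625 μL total → factor 625/275 = 2.2727
Overall dilution factor = 3 × 4.5238 × 2.2727 = 30.844
Final = 1.20 μg/mL / 30.844 = 0.0389 μg/mL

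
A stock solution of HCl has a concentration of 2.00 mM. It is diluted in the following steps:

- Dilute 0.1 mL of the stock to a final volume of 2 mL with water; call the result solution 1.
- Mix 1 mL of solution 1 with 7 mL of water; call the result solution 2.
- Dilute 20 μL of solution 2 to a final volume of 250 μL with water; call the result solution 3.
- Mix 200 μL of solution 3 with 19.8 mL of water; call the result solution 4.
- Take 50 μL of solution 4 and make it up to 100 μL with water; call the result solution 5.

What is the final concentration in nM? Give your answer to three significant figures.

Step 1: 0.1 mL brought to 2 mL → factor 2/0.1 = 20
Step 2: 1 mL + 7 mL = 8 mL total → factor 8/1 = 8
Step 3: 20 μL brought to 250 μL → factor 250/20 = 12.5
Step 4: 200 μL + 19.8 mL = 20000 μL total → factor 20000/200 = 100
Step 5: 50 μL brought to 100 μL → factor 100/50 = 2
Overall dilution factor = 20 × 8 × 12.5 × 100 × 2 = 4 × 10^5
Final = 2.00 mM / 4 × 10^5 = 5.000 × 10^-6 mM = 5.00 nM

5.00 nM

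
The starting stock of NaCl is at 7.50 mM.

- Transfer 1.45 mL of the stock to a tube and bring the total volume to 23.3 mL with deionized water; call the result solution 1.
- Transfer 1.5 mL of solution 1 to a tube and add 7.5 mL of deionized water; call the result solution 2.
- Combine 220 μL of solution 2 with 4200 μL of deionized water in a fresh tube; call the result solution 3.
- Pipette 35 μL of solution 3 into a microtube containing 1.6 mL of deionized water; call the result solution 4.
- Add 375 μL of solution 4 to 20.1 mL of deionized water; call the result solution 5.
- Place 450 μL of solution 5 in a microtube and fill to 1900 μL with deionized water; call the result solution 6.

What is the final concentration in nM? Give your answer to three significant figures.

Step 1: 1.45 mL brought to 23.3 mL → factor 23.3/1.45 = 16.069
Step 2: 1.5 mL + 7.5 mL = 9 mL total → factor 9/1.5 = 6
Step 3: 220 μL + 4200 μL = 4420 μL total → factor 4420/220 = 20.091
Step 4: 35 μL + 1.6 mL = 1635 μL total → factor 1635/35 = 46.714
Step 5: 375 μL + 20.1 mL = 20475 μL total → factor 20475/375 = 54.6
Step 6: 450 μL brought to 1900 μL → factor 1900/450 = 4.2222
Overall dilution factor = 16.069 × 6 × 20.091 × 46.714 × 54.6 × 4.2222 = 2.086 × 10^7
Final = 7.50 mM / 2.086 × 10^7 = 3.595 × 10^-7 mM = 0.360 nM

0.360 nM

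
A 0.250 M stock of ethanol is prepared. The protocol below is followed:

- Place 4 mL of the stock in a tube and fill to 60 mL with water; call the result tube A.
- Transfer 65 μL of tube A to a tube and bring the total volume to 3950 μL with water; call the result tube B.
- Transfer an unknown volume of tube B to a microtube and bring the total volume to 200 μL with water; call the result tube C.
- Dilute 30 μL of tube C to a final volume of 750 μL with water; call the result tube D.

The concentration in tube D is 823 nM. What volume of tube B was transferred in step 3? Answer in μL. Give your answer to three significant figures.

Step 1: 4 mL brought to 60 mL → factor 60/4 = 15
Step 2: 65 μL brought to 3950 μL → factor 3950/65 = 60.769
Step 3: v brought to 200 μL → factor = 200 μL/v
Step 4: 30 μL brought to 750 μL → factor 750/30 = 25
Product of known-step factors = 22788
Overall factor = 0.250 M / (823 nM) = 3.0377 × 10^5
Step-3 factor = 3.0377 × 10^5 / 22788 = 13.33
v = 200 μL / 13.33 = 15.0 μL

15.0 μL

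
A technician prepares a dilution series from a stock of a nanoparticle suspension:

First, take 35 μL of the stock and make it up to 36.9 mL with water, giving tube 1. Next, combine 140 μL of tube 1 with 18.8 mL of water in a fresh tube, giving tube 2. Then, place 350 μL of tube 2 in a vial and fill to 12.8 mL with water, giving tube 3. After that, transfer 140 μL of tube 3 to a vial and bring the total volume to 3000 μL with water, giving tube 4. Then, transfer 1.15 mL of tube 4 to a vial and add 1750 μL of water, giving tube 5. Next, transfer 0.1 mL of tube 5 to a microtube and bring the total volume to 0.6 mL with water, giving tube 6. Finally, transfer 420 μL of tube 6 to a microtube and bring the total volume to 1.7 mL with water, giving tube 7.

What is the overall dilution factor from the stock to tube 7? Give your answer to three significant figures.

6.85 × 10^9

Step 1: 35 μL brought to 36.9 mL → factor 36900/35 = 1054.3
Step 2: 140 μL + 18.8 mL = 18940 μL total → factor 18940/140 = 135.29
Step 3: 350 μL brought to 12.8 mL → factor 12800/350 = 36.571
Step 4: 140 μL brought to 3000 μL → factor 3000/140 = 21.429
Step 5: 1.15 mL + 1750 μL = 2.9 mL total → factor 2.9/1.15 = 2.5217
Step 6: 0.1 mL brought to 0.6 mL → factor 0.6/0.1 = 6
Step 7: 420 μL brought to 1.7 mL → factor 1700/420 = 4.0476
Overall dilution factor = 1054.3 × 135.29 × 36.571 × 21.429 × 2.5217 × 6 × 4.0476 = 6.8454 × 10^9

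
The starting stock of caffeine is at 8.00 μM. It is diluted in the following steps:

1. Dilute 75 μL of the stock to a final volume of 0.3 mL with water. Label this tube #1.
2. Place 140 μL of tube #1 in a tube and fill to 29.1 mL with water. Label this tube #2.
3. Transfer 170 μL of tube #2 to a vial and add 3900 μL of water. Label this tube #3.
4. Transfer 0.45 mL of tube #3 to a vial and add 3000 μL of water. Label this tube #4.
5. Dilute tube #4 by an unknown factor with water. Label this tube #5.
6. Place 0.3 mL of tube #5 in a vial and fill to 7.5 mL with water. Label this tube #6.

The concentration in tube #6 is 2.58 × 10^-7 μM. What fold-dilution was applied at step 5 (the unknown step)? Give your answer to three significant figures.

Step 1: 75 μL brought to 0.3 mL → factor 300/75 = 4
Step 2: 140 μL brought to 29.1 mL → factor 29100/140 = 207.86
Step 3: 170 μL + 3900 μL = 4070 μL total → factor 4070/170 = 23.941
Step 4: 0.45 mL + 3000 μL = 3.45 mL total → factor 3.45/0.45 = 7.6667
Step 5: unknown factor x
Step 6: 0.3 mL brought to 7.5 mL → factor 7.5/0.3 = 25
Product of known-step factors = 3.8152 × 10^6
Overall factor = 8.00 μM / (2.58 × 10^-7 μM) = 3.1008 × 10^7
x = 3.1008 × 10^7 / 3.8152 × 10^6 = 8.13

8.13-fold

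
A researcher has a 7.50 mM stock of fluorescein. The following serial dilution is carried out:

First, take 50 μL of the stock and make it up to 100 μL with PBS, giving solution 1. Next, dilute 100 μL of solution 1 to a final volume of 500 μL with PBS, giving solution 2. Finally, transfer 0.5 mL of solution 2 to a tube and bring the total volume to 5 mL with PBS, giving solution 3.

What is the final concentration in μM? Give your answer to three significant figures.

75.0 μM

Step 1: 50 μL brought to 100 μL → factor 100/50 = 2
Step 2: 100 μL brought to 500 μL → factor 500/100 = 5
Step 3: 0.5 mL brought to 5 mL → factor 5/0.5 = 10
Overall dilution factor = 2 × 5 × 10 = 100
Final = 7.50 mM / 100 = 0.07500 mM = 75.0 μM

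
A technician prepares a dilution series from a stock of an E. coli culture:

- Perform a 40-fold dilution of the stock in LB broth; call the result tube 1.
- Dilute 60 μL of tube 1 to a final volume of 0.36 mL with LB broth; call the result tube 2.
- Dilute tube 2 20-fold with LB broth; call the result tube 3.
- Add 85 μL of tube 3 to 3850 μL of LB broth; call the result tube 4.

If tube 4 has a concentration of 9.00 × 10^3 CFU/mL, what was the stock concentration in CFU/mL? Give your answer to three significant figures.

2.00 × 10^9 CFU/mL

Step 1: 40-fold → factor 40
Step 2: 60 μL brought to 0.36 mL → factor 360/60 = 6
Step 3: 20-fold → factor 20
Step 4: 85 μL + 3850 μL = 3935 μL total → factor 3935/85 = 46.294
Overall dilution factor = 40 × 6 × 20 × 46.294 = 2.2221 × 10^5
Stock = 9.00 × 10^3 CFU/mL × 2.2221 × 10^5 = 2.00 × 10^9 CFU/mL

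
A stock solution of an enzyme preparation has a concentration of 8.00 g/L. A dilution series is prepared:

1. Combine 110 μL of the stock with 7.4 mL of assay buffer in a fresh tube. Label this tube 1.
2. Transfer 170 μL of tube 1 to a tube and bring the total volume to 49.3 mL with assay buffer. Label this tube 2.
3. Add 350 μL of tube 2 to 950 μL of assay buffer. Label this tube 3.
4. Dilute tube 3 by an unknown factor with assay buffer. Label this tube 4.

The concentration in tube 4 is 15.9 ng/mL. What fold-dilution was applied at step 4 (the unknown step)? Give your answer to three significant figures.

Step 1: 110 μL + 7.4 mL = 7510 μL total → factor 7510/110 = 68.273
Step 2: 170 μL brought to 49.3 mL → factor 49300/170 = 290
Step 3: 350 μL + 950 μL = 1300 μL total → factor 1300/350 = 3.7143
Step 4: unknown factor x
Product of known-step factors = 73539
Overall factor = 8.00 g/L / (15.9 ng/mL) = 5.0314 × 10^5
x = 5.0314 × 10^5 / 73539 = 6.84

6.84-fold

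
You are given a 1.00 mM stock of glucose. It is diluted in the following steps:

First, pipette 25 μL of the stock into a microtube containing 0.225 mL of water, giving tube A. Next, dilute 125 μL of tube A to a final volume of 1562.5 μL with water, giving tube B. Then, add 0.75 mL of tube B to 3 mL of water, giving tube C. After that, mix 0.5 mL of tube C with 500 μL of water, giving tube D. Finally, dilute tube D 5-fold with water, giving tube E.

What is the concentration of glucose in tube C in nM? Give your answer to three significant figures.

Step 1: 25 μL + 0.225 mL = 250 μL total → factor 250/25 = 10
Step 2: 125 μL brought to 1562.5 μL → factor 1562.5/125 = 12.5
Step 3: 0.75 mL + 3 mL = 3.75 mL total → factor 3.75/0.75 = 5
Dilution factor through tube C = 10 × 12.5 × 5 = 625
[tube C] = 1.00 mM / 625 = 0.001600 mM = 1.60 × 10^3 nM

1.60 × 10^3 nM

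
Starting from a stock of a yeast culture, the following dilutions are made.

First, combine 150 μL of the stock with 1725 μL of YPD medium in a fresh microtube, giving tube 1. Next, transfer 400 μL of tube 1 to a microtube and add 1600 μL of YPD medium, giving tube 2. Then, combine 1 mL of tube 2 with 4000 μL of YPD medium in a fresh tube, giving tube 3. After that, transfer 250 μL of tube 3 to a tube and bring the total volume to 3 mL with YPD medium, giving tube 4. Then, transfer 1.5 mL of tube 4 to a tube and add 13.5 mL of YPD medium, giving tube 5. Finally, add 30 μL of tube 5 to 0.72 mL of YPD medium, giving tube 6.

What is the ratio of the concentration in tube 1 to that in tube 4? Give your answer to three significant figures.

Step 1: 150 μL + 1725 μL = 1875 μL total → factor 1875/150 = 12.5
Step 2: 400 μL + 1600 μL = 2000 μL total → factor 2000/400 = 5
Step 3: 1 mL + 4000 μL = 5 mL total → factor 5/1 = 5
Step 4: 250 μL brought to 3 mL → factor 3000/250 = 12
Dilution factor to tube 1 = 12.5; to tube 4 = 3750
[tube 1]/[tube 4] = (factor to tube 4)/(factor to tube 1) = 3750/12.5 = 300

300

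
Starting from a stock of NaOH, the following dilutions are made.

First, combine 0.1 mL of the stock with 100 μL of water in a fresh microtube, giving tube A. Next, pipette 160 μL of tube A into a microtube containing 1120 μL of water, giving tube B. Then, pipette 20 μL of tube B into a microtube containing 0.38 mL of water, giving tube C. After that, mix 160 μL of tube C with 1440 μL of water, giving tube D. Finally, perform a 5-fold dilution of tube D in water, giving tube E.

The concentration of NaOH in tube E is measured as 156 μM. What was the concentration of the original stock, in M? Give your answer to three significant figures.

2.50 M

Step 1: 0.1 mL + 100 μL = 0.2 mL total → factor 0.2/0.1 = 2
Step 2: 160 μL + 1120 μL = 1280 μL total → factor 1280/160 = 8
Step 3: 20 μL + 0.38 mL = 400 μL total → factor 400/20 = 20
Step 4: 160 μL + 1440 μL = 1600 μL total → factor 1600/160 = 10
Step 5: 5-fold → factor 5
Overall dilution factor = 2 × 8 × 20 × 10 × 5 = 16000
Stock = 156 μM × 16000 = 2.496 × 10^6 μM = 2.50 M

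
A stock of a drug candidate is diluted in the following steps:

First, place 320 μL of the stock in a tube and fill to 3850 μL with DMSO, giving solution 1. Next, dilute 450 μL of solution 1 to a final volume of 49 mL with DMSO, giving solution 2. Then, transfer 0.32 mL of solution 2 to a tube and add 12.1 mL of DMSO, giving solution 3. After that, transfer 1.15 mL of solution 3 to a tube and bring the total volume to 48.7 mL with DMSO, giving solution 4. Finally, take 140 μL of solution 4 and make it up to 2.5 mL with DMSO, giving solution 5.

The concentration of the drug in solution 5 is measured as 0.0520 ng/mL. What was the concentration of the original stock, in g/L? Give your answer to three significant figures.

2.00 g/L

Step 1: 320 μL brought to 3850 μL → factor 3850/320 = 12.031
Step 2: 450 μL brought to 49 mL → factor 49000/450 = 108.89
Step 3: 0.32 mL + 12.1 mL = 12.42 mL total → factor 12.42/0.32 = 38.812
Step 4: 1.15 mL brought to 48.7 mL → factor 48.7/1.15 = 42.348
Step 5: 140 μL brought to 2.5 mL → factor 2500/140 = 17.857
Overall dilution factor = 12.031 × 108.89 × 38.812 × 42.348 × 17.857 = 3.8451 × 10^7
Stock = 0.0520 ng/mL × 3.8451 × 10^7 = 1.999 × 10^6 ng/mL = 2.00 g/L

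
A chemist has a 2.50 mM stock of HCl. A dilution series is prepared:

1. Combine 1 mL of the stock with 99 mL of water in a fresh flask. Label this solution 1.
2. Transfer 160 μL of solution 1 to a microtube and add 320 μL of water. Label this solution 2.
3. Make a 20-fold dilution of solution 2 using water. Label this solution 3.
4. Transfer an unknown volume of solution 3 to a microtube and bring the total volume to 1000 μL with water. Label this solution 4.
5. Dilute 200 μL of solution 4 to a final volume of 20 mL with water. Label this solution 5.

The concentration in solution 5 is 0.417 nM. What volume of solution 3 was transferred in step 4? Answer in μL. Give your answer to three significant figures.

100 μL

Step 1: 1 mL + 99 mL = 100 mL total → factor 100/1 = 100
Step 2: 160 μL + 320 μL = 480 μL total → factor 480/160 = 3
Step 3: 20-fold → factor 20
Step 4: v brought to 1000 μL → factor = 1000 μL/v
Step 5: 200 μL brought to 20 mL → factor 20000/200 = 100
Product of known-step factors = 6 × 10^5
Overall factor = 2.50 mM / (0.417 nM) = 5.9952 × 10^6
Step-4 factor = 5.9952 × 10^6 / 6 × 10^5 = 9.992
v = 1000 μL / 9.992 = 100 μL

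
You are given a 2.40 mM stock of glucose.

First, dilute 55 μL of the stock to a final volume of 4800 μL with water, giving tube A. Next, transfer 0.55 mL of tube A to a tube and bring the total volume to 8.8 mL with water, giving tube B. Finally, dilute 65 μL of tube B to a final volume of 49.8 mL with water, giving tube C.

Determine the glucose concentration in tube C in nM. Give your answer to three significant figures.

Step 1: 55 μL brought to 4800 μL → factor 4800/55 = 87.273
Step 2: 0.55 mL brought to 8.8 mL → factor 8.8/0.55 = 16
Step 3: 65 μL brought to 49.8 mL → factor 49800/65 = 766.15
Overall dilution factor = 87.273 × 16 × 766.15 = 1.0698 × 10^6
Final = 2.40 mM / 1.0698 × 10^6 = 2.243 × 10^-6 mM = 2.24 nM

2.24 nM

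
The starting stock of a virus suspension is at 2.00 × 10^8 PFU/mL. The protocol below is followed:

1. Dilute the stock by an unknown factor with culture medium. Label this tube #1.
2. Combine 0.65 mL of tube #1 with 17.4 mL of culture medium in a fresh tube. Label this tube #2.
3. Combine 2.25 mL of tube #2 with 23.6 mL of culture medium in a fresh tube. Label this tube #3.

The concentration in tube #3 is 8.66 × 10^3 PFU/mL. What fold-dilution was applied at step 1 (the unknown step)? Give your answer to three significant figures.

72.4-fold

Step 1: unknown factor x
Step 2: 0.65 mL + 17.4 mL = 18.05 mL total → factor 18.05/0.65 = 27.769
Step 3: 2.25 mL + 23.6 mL = 25.85 mL total → factor 25.85/2.25 = 11.489
Product of known-step factors = 319.04
Overall factor = 2.00 × 10^8 PFU/mL / (8.66 × 10^3 PFU/mL) = 23095
x = 23095 / 319.04 = 72.4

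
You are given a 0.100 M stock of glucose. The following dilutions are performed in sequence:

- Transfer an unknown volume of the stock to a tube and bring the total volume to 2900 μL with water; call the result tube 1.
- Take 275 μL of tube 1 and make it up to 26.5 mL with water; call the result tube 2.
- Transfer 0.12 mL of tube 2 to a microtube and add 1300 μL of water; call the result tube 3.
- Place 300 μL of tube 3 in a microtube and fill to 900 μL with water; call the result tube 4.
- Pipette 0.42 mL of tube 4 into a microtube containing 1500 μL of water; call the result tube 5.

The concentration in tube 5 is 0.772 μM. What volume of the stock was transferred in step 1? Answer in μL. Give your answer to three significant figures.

Step 1: v brought to 2900 μL → factor = 2900 μL/v
Step 2: 275 μL brought to 26.5 mL → factor 26500/275 = 96.364
Step 3: 0.12 mL + 1300 μL = 1.42 mL total → factor 1.42/0.12 = 11.833
Step 4: 300 μL brought to 900 μL → factor 900/300 = 3
Step 5: 0.42 mL + 1500 μL = 1.92 mL total → factor 1.92/0.42 = 4.5714
Product of known-step factors = 15638
Overall factor = 0.100 M / (0.772 μM) = 1.2953 × 10^5
Step-1 factor = 1.2953 × 10^5 / 15638 = 8.283
v = 2900 μL / 8.283 = 350 μL

350 μL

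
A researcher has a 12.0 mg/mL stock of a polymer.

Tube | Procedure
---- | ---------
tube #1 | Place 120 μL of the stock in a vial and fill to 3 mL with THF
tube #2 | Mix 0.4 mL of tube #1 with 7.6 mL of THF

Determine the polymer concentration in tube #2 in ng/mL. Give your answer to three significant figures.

Step 1: 120 μL brought to 3 mL → factor 3000/120 = 25
Step 2: 0.4 mL + 7.6 mL = 8 mL total → factor 8/0.4 = 20
Overall dilution factor = 25 × 20 = 500
Final = 12.0 mg/mL / 500 = 0.02400 mg/mL = 2.40 × 10^4 ng/mL

2.40 × 10^4 ng/mL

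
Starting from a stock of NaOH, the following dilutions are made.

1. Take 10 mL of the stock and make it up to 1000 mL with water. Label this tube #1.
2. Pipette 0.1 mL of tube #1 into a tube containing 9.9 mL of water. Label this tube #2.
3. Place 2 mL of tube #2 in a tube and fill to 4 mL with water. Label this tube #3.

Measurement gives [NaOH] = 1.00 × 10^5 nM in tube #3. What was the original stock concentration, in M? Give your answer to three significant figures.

2.00 M

Step 1: 10 mL brought to 1000 mL → factor 1000/10 = 100
Step 2: 0.1 mL + 9.9 mL = 10 mL total → factor 10/0.1 = 100
Step 3: 2 mL brought to 4 mL → factor 4/2 = 2
Overall dilution factor = 100 × 100 × 2 = 20000
Stock = 1.00 × 10^5 nM × 20000 = 2.000 × 10^9 nM = 2.00 M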